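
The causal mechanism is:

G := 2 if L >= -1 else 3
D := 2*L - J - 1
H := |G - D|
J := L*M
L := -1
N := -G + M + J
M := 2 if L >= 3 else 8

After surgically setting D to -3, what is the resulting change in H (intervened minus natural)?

Under do(D=-3), the mechanism D := 2*L - J - 1 is discarded; D is fixed at -3.
G = 2 if L >= -1 else 3  [with L=-1]  = 2
H = |G - D|  [with G=2, D=-3]  = 5
Without intervention: M = 2 if L >= 3 else 8  [with L=-1]  = 8; J = L*M  [with L=-1, M=8]  = -8; G = 2 if L >= -1 else 3  [with L=-1]  = 2; D = 2*L - J - 1  [with L=-1, J=-8]  = 5; H = |G - D|  [with G=2, D=5]  = 3.
Change = 5 − 3 = 2.

2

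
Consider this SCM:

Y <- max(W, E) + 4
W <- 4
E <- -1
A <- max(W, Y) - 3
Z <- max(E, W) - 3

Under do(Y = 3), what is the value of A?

The intervention breaks the incoming arrows to Y: Y <- max(W, E) + 4 no longer applies, and Y = 3.
A = max(W, Y) - 3  [with W=4, Y=3]  = 1

1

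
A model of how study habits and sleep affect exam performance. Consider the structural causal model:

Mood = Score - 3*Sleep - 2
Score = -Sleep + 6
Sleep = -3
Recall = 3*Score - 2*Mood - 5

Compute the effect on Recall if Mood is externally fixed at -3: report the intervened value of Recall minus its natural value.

The intervention breaks the incoming arrows to Mood: Mood = Score - 3*Sleep - 2 no longer applies, and Mood = -3.
Score = -Sleep + 6  [with Sleep=-3]  = 9
Recall = 3*Score - 2*Mood - 5  [with Score=9, Mood=-3]  = 28
Without intervention: Score = -Sleep + 6  [with Sleep=-3]  = 9; Mood = Score - 3*Sleep - 2  [with Score=9, Sleep=-3]  = 16; Recall = 3*Score - 2*Mood - 5  [with Score=9, Mood=16]  = -10.
Change = 28 − (-10) = 38.

38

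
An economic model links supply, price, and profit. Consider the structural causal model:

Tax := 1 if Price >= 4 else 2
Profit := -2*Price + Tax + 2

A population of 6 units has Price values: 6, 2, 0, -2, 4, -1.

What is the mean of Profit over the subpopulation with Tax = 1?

-7

E[Profit|Tax=1] averages over only the 2 units with Tax=1 (Price = 6, 4): Profit = -9, -5, mean -7.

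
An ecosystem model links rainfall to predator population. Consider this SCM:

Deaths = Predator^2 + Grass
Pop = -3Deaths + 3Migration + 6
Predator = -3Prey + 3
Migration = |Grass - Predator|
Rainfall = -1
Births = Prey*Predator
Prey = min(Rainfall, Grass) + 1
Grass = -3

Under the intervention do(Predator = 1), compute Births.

Intervening sets Predator = 1 and removes its equation (Predator = -3Prey + 3).
Prey = min(Rainfall, Grass) + 1  [with Rainfall=-1, Grass=-3]  = -2
Births = Prey*Predator  [with Prey=-2, Predator=1]  = -2

-2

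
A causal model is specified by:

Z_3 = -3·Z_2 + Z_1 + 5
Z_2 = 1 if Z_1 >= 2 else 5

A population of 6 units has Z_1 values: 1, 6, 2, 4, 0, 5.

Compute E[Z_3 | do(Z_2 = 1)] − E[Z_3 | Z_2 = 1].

-1.25

Every unit gets Z_2=1 under the intervention. Z_3 values become 3, 8, 4, 6, 2, 7; E[Z_3|do(Z_2=1)] = 5.
Conditioning on Z_2=1 selects the 4 unit(s) with Z_1 ∈ {6, 2, 4, 5}. Their Z_3 values: 8, 4, 6, 7. Mean = 6.25.
Difference = 5 − 6.25 = -1.25.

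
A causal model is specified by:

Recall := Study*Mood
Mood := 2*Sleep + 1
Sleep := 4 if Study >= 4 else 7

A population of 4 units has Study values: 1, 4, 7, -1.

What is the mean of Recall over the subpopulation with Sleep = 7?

0

E[Recall|Sleep=7] averages over only the 2 units with Sleep=7 (Study = 1, -1): Recall = 15, -15, mean 0.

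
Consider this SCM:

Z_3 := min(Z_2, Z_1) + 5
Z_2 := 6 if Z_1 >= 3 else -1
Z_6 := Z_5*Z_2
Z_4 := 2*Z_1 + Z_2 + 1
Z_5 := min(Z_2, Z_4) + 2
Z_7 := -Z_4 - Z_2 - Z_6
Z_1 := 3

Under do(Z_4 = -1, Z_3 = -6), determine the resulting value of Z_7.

The joint intervention fixes Z_4 = -1, Z_3 = -6, removing each variable's own equation.
Z_2 = 6 if Z_1 >= 3 else -1  [with Z_1=3]  = 6
Z_5 = min(Z_2, Z_4) + 2  [with Z_2=6, Z_4=-1]  = 1
Z_6 = Z_5*Z_2  [with Z_5=1, Z_2=6]  = 6
Z_7 = -Z_4 - Z_2 - Z_6  [with Z_4=-1, Z_2=6, Z_6=6]  = -11

-11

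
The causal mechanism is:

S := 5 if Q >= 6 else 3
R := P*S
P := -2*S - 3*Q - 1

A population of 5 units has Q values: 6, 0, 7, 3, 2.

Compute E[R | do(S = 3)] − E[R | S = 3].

The intervention sets S=3 in all 5 units regardless of Q. Recomputing R per unit gives -75, -21, -84, -48, -39; average -53.4.
E[R|S=3] averages over only the 3 units with S=3 (Q = 0, 3, 2): R = -21, -48, -39, mean -36.
Difference = -53.4 − (-36) = -17.4.

-17.4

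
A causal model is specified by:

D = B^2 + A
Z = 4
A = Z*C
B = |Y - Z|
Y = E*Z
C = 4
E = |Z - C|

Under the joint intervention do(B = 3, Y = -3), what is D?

25

Setting B = 3, Y = -3 by intervention discards those variables' equations.
A = Z*C  [with Z=4, C=4]  = 16
D = B^2 + A  [with B=3, A=16]  = 25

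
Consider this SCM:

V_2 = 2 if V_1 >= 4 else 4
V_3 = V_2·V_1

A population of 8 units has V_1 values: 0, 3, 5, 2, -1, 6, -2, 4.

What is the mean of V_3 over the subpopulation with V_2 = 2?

Observing V_2=2 restricts to units where V_2's equation naturally yields 2: V_1 ∈ {5, 6, 4}. In that subpopulation V_3 = 10, 12, 8, mean 10.

10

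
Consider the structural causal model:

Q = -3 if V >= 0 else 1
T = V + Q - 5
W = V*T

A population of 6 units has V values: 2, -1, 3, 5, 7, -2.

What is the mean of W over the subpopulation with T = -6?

0

Observing T=-6 restricts to units where T's equation naturally yields -6: V ∈ {2, -2}. In that subpopulation W = -12, 12, mean 0.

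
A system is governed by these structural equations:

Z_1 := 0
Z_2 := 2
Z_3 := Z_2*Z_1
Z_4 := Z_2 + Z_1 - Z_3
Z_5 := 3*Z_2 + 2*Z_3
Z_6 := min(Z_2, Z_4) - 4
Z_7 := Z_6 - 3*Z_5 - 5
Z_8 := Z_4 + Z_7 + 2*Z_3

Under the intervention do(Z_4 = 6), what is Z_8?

-19

do(Z_4=6) replaces the equation Z_4 := Z_2 + Z_1 - Z_3 with the constant Z_4 = 6.
Z_3 = Z_2*Z_1  [with Z_2=2, Z_1=0]  = 0
Z_5 = 3*Z_2 + 2*Z_3  [with Z_2=2, Z_3=0]  = 6
Z_6 = min(Z_2, Z_4) - 4  [with Z_2=2, Z_4=6]  = -2
Z_7 = Z_6 - 3*Z_5 - 5  [with Z_6=-2, Z_5=6]  = -25
Z_8 = Z_4 + Z_7 + 2*Z_3  [with Z_4=6, Z_7=-25, Z_3=0]  = -19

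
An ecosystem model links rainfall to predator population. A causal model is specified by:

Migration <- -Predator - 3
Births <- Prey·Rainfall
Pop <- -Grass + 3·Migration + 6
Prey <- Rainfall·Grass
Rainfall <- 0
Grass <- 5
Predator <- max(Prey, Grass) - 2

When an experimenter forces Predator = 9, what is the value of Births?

Intervening sets Predator = 9 and removes its equation (Predator <- max(Prey, Grass) - 2).
No directed path runs from Predator to Births, so Births keeps its natural value.
Prey = Rainfall·Grass  [with Rainfall=0, Grass=5]  = 0
Births = Prey·Rainfall  [with Prey=0, Rainfall=0]  = 0

0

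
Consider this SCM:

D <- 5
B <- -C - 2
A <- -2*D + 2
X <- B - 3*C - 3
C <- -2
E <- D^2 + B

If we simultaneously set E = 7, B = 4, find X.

Setting E = 7, B = 4 by intervention discards those variables' equations.
X = B - 3*C - 3  [with B=4, C=-2]  = 7

7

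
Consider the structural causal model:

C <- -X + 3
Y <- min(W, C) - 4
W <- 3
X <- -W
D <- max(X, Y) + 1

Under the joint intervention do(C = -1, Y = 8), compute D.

9

Setting C = -1, Y = 8 by intervention discards those variables' equations.
X = -W  [with W=3]  = -3
D = max(X, Y) + 1  [with X=-3, Y=8]  = 9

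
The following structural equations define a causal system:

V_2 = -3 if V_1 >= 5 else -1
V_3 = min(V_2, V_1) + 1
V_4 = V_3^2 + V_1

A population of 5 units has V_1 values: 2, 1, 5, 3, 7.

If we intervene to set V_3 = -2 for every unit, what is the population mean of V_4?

7.6

Under do(V_3=-2), V_3's equation is replaced by V_3=-2 for every unit. Per-unit V_4: 6, 5, 9, 7, 11. Mean = 7.6.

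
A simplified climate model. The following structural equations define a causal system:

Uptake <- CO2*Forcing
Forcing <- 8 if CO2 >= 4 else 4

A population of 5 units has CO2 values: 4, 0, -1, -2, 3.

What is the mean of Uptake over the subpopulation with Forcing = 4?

E[Uptake|Forcing=4] averages over only the 4 units with Forcing=4 (CO2 = 0, -1, -2, 3): Uptake = 0, -4, -8, 12, mean 0.

0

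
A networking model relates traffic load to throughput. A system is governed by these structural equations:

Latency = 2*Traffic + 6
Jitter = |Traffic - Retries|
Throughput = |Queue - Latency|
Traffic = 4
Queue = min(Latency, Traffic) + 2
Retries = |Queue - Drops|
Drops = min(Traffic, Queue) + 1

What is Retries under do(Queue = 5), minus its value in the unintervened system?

-1

do(Queue=5) replaces the equation Queue = min(Latency, Traffic) + 2 with the constant Queue = 5.
Drops = min(Traffic, Queue) + 1  [with Traffic=4, Queue=5]  = 5
Retries = |Queue - Drops|  [with Queue=5, Drops=5]  = 0
Without intervention: Latency = 2*Traffic + 6  [with Traffic=4]  = 14; Queue = min(Latency, Traffic) + 2  [with Latency=14, Traffic=4]  = 6; Drops = min(Traffic, Queue) + 1  [with Traffic=4, Queue=6]  = 5; Retries = |Queue - Drops|  [with Queue=6, Drops=5]  = 1.
Change = 0 − 1 = -1.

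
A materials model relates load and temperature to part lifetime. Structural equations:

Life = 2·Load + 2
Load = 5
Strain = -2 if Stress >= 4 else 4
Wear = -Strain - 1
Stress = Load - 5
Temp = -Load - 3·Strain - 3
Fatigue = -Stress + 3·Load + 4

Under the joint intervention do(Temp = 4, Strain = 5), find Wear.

-6

The joint intervention fixes Temp = 4, Strain = 5, removing each variable's own equation.
Wear = -Strain - 1  [with Strain=5]  = -6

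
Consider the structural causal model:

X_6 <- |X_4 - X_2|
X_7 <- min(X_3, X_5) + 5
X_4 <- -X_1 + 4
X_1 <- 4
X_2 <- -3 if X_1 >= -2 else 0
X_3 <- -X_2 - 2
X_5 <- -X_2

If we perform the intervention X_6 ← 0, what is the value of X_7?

6

Intervening sets X_6 = 0 and removes its equation (X_6 <- |X_4 - X_2|).
No directed path runs from X_6 to X_7, so X_7 keeps its natural value.
X_2 = -3 if X_1 >= -2 else 0  [with X_1=4]  = -3
X_3 = -X_2 - 2  [with X_2=-3]  = 1
X_5 = -X_2  [with X_2=-3]  = 3
X_7 = min(X_3, X_5) + 5  [with X_3=1, X_5=3]  = 6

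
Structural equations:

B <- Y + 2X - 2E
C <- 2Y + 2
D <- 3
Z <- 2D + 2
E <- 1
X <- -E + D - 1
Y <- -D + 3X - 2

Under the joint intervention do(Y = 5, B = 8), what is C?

The joint intervention fixes Y = 5, B = 8, removing each variable's own equation.
C = 2Y + 2  [with Y=5]  = 12

12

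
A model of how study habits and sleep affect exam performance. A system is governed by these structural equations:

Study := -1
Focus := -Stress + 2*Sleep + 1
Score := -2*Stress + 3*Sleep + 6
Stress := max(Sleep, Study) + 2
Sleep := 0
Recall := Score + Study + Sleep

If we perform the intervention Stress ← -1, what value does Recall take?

7

The intervention breaks the incoming arrows to Stress: Stress := max(Sleep, Study) + 2 no longer applies, and Stress = -1.
Score = -2*Stress + 3*Sleep + 6  [with Stress=-1, Sleep=0]  = 8
Recall = Score + Study + Sleep  [with Score=8, Study=-1, Sleep=0]  = 7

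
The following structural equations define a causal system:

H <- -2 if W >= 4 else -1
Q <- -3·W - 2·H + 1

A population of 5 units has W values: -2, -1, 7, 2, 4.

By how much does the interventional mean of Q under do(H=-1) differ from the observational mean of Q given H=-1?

-7

Every unit gets H=-1 under the intervention. Q values become 9, 6, -18, -3, -9; E[Q|do(H=-1)] = -3.
E[Q|H=-1] averages over only the 3 units with H=-1 (W = -2, -1, 2): Q = 9, 6, -3, mean 4.
Difference = -3 − 4 = -7.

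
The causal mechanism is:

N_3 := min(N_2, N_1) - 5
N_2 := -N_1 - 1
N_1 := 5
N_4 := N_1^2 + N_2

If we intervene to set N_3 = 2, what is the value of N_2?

-6

Under do(N_3=2), the mechanism N_3 := min(N_2, N_1) - 5 is discarded; N_3 is fixed at 2.
Since N_2 is not a descendant of the intervened variable, it is unaffected.
N_2 = -N_1 - 1  [with N_1=5]  = -6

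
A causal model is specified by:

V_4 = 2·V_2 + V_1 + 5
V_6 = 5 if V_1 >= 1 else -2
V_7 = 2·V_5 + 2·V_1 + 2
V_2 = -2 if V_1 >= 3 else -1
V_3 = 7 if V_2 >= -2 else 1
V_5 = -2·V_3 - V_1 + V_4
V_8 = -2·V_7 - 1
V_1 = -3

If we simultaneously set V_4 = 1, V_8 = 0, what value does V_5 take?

-10

The joint intervention fixes V_4 = 1, V_8 = 0, removing each variable's own equation.
V_2 = -2 if V_1 >= 3 else -1  [with V_1=-3]  = -1
V_3 = 7 if V_2 >= -2 else 1  [with V_2=-1]  = 7
V_5 = -2·V_3 - V_1 + V_4  [with V_3=7, V_1=-3, V_4=1]  = -10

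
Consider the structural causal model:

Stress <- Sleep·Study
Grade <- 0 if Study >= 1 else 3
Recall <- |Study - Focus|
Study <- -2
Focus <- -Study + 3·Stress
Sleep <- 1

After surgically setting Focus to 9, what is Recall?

11

Intervening sets Focus = 9 and removes its equation (Focus <- -Study + 3·Stress).
Recall = |Study - Focus|  [with Study=-2, Focus=9]  = 11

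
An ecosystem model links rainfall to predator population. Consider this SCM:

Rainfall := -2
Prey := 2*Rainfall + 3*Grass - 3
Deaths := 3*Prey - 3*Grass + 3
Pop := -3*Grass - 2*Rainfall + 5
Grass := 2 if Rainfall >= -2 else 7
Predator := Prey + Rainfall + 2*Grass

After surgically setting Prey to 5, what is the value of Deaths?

12

do(Prey=5) replaces the equation Prey := 2*Rainfall + 3*Grass - 3 with the constant Prey = 5.
Grass = 2 if Rainfall >= -2 else 7  [with Rainfall=-2]  = 2
Deaths = 3*Prey - 3*Grass + 3  [with Prey=5, Grass=2]  = 12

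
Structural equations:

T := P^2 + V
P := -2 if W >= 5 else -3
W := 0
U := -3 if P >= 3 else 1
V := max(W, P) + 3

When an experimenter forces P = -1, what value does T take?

4

Under do(P=-1), the mechanism P := -2 if W >= 5 else -3 is discarded; P is fixed at -1.
V = max(W, P) + 3  [with W=0, P=-1]  = 3
T = P^2 + V  [with P=-1, V=3]  = 4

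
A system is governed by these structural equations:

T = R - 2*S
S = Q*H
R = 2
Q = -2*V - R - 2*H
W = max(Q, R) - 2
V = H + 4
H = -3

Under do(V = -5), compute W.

do(V=-5) replaces the equation V = H + 4 with the constant V = -5.
Q = -2*V - R - 2*H  [with V=-5, R=2, H=-3]  = 14
W = max(Q, R) - 2  [with Q=14, R=2]  = 12

12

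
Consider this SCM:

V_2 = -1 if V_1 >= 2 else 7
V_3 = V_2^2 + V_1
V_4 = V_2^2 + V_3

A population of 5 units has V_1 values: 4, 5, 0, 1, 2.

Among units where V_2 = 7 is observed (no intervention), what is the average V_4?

98.5

Conditioning on V_2=7 selects the 2 unit(s) with V_1 ∈ {0, 1}. Their V_4 values: 98, 99. Mean = 98.5.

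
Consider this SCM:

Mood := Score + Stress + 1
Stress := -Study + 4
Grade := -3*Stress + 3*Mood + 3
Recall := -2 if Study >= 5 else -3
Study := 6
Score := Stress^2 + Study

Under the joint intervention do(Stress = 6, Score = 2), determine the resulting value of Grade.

Under do(Stress = 6, Score = 2), each intervened variable's structural equation is replaced by its fixed value.
Mood = Score + Stress + 1  [with Score=2, Stress=6]  = 9
Grade = -3*Stress + 3*Mood + 3  [with Stress=6, Mood=9]  = 12

12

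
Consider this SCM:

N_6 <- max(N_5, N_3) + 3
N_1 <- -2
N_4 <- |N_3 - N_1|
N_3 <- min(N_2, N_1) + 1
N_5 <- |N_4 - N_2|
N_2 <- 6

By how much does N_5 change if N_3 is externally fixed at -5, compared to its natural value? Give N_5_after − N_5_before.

do(N_3=-5) replaces the equation N_3 <- min(N_2, N_1) + 1 with the constant N_3 = -5.
N_4 = |N_3 - N_1|  [with N_3=-5, N_1=-2]  = 3
N_5 = |N_4 - N_2|  [with N_4=3, N_2=6]  = 3
Without intervention: N_3 = min(N_2, N_1) + 1  [with N_2=6, N_1=-2]  = -1; N_4 = |N_3 - N_1|  [with N_3=-1, N_1=-2]  = 1; N_5 = |N_4 - N_2|  [with N_4=1, N_2=6]  = 5.
Change = 3 − 5 = -2.

-2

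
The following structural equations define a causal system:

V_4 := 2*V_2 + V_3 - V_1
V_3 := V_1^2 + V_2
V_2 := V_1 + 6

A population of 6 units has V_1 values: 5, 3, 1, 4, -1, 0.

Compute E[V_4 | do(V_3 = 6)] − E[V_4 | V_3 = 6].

Every unit gets V_3=6 under the intervention. V_4 values become 23, 21, 19, 22, 17, 18; E[V_4|do(V_3=6)] = 20.
Observing V_3=6 restricts to units where V_3's equation naturally yields 6: V_1 ∈ {-1, 0}. In that subpopulation V_4 = 17, 18, mean 17.5.
Difference = 20 − 17.5 = 2.5.

2.5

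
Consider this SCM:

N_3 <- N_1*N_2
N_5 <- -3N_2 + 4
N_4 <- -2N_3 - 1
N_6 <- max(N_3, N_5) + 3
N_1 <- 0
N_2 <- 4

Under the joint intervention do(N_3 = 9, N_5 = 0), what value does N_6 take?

Setting N_3 = 9, N_5 = 0 by intervention discards those variables' equations.
N_6 = max(N_3, N_5) + 3  [with N_3=9, N_5=0]  = 12

12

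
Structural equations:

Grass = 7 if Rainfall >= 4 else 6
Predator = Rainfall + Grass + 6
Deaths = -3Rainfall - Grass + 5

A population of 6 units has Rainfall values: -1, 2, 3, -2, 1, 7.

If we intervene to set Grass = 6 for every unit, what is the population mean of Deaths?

do(Grass=6) breaks Grass's dependence on Rainfall. With Grass=6 fixed, Deaths across the units is 2, -7, -10, 5, -4, -22, mean -6.

-6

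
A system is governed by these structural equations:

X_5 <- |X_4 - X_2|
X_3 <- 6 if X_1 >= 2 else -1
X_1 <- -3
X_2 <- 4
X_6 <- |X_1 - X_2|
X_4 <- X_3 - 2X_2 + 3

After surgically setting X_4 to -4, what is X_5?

Intervening sets X_4 = -4 and removes its equation (X_4 <- X_3 - 2X_2 + 3).
X_5 = |X_4 - X_2|  [with X_4=-4, X_2=4]  = 8

8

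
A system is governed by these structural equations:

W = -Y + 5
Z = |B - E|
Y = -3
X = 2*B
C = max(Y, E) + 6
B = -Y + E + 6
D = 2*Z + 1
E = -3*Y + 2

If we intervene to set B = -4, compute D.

31

The intervention breaks the incoming arrows to B: B = -Y + E + 6 no longer applies, and B = -4.
E = -3*Y + 2  [with Y=-3]  = 11
Z = |B - E|  [with B=-4, E=11]  = 15
D = 2*Z + 1  [with Z=15]  = 31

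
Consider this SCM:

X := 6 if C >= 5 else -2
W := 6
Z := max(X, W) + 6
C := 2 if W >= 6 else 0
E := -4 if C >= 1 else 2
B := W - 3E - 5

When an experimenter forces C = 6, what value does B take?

Under do(C=6), the mechanism C := 2 if W >= 6 else 0 is discarded; C is fixed at 6.
E = -4 if C >= 1 else 2  [with C=6]  = -4
B = W - 3E - 5  [with W=6, E=-4]  = 13

13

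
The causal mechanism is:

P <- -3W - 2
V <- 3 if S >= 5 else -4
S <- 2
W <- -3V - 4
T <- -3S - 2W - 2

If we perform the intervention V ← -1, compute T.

do(V=-1) replaces the equation V <- 3 if S >= 5 else -4 with the constant V = -1.
W = -3V - 4  [with V=-1]  = -1
T = -3S - 2W - 2  [with S=2, W=-1]  = -6

-6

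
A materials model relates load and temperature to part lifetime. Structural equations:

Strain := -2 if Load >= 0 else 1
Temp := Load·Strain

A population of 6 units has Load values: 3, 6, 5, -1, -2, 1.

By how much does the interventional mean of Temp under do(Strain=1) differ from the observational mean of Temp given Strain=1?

3.5

Under do(Strain=1), Strain's equation is replaced by Strain=1 for every unit. Per-unit Temp: 3, 6, 5, -1, -2, 1. Mean = 2.
Conditioning on Strain=1 selects the 2 unit(s) with Load ∈ {-1, -2}. Their Temp values: -1, -2. Mean = -1.5.
Difference = 2 − (-1.5) = 3.5.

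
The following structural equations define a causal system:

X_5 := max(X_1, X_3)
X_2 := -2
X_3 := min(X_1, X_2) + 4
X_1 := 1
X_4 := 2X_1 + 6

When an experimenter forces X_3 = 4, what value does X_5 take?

do(X_3=4) replaces the equation X_3 := min(X_1, X_2) + 4 with the constant X_3 = 4.
X_5 = max(X_1, X_3)  [with X_1=1, X_3=4]  = 4

4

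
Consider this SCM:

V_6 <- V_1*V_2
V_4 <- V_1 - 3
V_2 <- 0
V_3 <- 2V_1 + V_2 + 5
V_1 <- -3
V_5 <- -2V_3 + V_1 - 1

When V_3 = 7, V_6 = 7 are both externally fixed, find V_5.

-18

The joint intervention fixes V_3 = 7, V_6 = 7, removing each variable's own equation.
V_5 = -2V_3 + V_1 - 1  [with V_3=7, V_1=-3]  = -18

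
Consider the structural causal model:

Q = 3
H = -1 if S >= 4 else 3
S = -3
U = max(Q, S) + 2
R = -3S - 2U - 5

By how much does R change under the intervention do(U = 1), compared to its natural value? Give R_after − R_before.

The intervention breaks the incoming arrows to U: U = max(Q, S) + 2 no longer applies, and U = 1.
R = -3S - 2U - 5  [with S=-3, U=1]  = 2
Without intervention: U = max(Q, S) + 2  [with Q=3, S=-3]  = 5; R = -3S - 2U - 5  [with S=-3, U=5]  = -6.
Change = 2 − (-6) = 8.

8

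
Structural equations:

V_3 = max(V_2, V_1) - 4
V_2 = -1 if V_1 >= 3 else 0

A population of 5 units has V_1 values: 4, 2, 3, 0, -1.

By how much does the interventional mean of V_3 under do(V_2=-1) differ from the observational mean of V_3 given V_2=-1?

Under do(V_2=-1), V_2's equation is replaced by V_2=-1 for every unit. Per-unit V_3: 0, -2, -1, -4, -5. Mean = -2.4.
Conditioning on V_2=-1 selects the 2 unit(s) with V_1 ∈ {4, 3}. Their V_3 values: 0, -1. Mean = -0.5.
Difference = -2.4 − (-0.5) = -1.9.

-1.9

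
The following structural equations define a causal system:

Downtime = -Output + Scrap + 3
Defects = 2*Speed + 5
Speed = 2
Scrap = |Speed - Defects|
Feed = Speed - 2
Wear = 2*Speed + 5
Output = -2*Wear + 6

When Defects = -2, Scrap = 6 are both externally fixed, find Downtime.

Under do(Defects = -2, Scrap = 6), each intervened variable's structural equation is replaced by its fixed value.
Wear = 2*Speed + 5  [with Speed=2]  = 9
Output = -2*Wear + 6  [with Wear=9]  = -12
Downtime = -Output + Scrap + 3  [with Output=-12, Scrap=6]  = 21

21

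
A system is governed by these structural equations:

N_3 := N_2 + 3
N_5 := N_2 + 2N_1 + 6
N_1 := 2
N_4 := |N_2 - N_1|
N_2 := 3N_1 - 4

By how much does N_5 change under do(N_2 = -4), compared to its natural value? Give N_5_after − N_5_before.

do(N_2=-4) replaces the equation N_2 := 3N_1 - 4 with the constant N_2 = -4.
N_5 = N_2 + 2N_1 + 6  [with N_2=-4, N_1=2]  = 6
Without intervention: N_2 = 3N_1 - 4  [with N_1=2]  = 2; N_5 = N_2 + 2N_1 + 6  [with N_2=2, N_1=2]  = 12.
Change = 6 − 12 = -6.

-6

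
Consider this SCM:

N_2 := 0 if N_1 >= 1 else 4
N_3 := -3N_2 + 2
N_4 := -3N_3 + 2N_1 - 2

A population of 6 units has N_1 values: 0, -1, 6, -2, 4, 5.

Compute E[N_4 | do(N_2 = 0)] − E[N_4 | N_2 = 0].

Under do(N_2=0), N_2's equation is replaced by N_2=0 for every unit. Per-unit N_4: -8, -10, 4, -12, 0, 2. Mean = -4.
Observing N_2=0 restricts to units where N_2's equation naturally yields 0: N_1 ∈ {6, 4, 5}. In that subpopulation N_4 = 4, 0, 2, mean 2.
Difference = -4 − 2 = -6.

-6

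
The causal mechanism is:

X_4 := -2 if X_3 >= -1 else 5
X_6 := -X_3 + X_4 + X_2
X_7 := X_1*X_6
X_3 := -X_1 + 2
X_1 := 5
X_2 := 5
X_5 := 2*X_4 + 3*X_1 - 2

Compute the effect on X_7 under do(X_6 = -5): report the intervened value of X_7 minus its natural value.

Intervening sets X_6 = -5 and removes its equation (X_6 := -X_3 + X_4 + X_2).
X_7 = X_1*X_6  [with X_1=5, X_6=-5]  = -25
Without intervention: X_3 = -X_1 + 2  [with X_1=5]  = -3; X_4 = -2 if X_3 >= -1 else 5  [with X_3=-3]  = 5; X_6 = -X_3 + X_4 + X_2  [with X_3=-3, X_4=5, X_2=5]  = 13; X_7 = X_1*X_6  [with X_1=5, X_6=13]  = 65.
Change = -25 − 65 = -90.

-90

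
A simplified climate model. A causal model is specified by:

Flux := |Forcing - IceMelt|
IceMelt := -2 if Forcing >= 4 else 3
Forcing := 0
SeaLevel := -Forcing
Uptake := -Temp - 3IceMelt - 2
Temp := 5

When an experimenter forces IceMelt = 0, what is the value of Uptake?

-7

The intervention breaks the incoming arrows to IceMelt: IceMelt := -2 if Forcing >= 4 else 3 no longer applies, and IceMelt = 0.
Uptake = -Temp - 3IceMelt - 2  [with Temp=5, IceMelt=0]  = -7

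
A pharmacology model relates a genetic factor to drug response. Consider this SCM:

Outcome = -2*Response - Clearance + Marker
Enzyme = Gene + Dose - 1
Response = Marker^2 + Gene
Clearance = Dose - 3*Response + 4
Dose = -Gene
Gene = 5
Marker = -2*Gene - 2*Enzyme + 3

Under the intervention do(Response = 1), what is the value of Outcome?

-3

Under do(Response=1), the mechanism Response = Marker^2 + Gene is discarded; Response is fixed at 1.
Dose = -Gene  [with Gene=5]  = -5
Enzyme = Gene + Dose - 1  [with Gene=5, Dose=-5]  = -1
Marker = -2*Gene - 2*Enzyme + 3  [with Gene=5, Enzyme=-1]  = -5
Clearance = Dose - 3*Response + 4  [with Dose=-5, Response=1]  = -4
Outcome = -2*Response - Clearance + Marker  [with Response=1, Clearance=-4, Marker=-5]  = -3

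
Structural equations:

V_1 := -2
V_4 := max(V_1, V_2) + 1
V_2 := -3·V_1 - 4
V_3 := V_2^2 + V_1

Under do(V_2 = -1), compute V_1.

-2

Under do(V_2=-1), the mechanism V_2 := -3·V_1 - 4 is discarded; V_2 is fixed at -1.
V_1 is not downstream of the intervention, so its value is determined by the original equations.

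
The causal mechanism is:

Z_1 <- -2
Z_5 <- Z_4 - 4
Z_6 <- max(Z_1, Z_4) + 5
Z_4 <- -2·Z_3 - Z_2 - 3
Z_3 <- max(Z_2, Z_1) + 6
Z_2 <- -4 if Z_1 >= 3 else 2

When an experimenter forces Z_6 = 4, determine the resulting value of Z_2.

2

do(Z_6=4) replaces the equation Z_6 <- max(Z_1, Z_4) + 5 with the constant Z_6 = 4.
Z_2 is not downstream of the intervention, so its value is determined by the original equations.
Z_2 = -4 if Z_1 >= 3 else 2  [with Z_1=-2]  = 2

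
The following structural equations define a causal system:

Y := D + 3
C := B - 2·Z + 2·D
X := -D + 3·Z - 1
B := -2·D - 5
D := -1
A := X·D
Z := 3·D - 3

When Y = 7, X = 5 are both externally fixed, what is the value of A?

The joint intervention fixes Y = 7, X = 5, removing each variable's own equation.
A = X·D  [with X=5, D=-1]  = -5

-5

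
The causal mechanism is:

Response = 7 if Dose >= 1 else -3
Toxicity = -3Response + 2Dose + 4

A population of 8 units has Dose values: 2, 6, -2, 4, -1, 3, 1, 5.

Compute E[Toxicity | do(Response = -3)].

17.5

do(Response=-3) breaks Response's dependence on Dose. With Response=-3 fixed, Toxicity across the units is 17, 25, 9, 21, 11, 19, 15, 23, mean 17.5.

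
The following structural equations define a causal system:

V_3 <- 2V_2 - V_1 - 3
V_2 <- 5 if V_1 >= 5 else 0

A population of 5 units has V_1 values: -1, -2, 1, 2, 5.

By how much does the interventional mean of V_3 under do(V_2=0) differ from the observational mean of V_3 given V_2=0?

-1

Under do(V_2=0), V_2's equation is replaced by V_2=0 for every unit. Per-unit V_3: -2, -1, -4, -5, -8. Mean = -4.
Observing V_2=0 restricts to units where V_2's equation naturally yields 0: V_1 ∈ {-1, -2, 1, 2}. In that subpopulation V_3 = -2, -1, -4, -5, mean -3.
Difference = -4 − (-3) = -1.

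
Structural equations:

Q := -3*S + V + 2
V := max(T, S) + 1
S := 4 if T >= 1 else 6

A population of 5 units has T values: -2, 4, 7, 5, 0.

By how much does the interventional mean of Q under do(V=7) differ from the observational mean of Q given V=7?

3.6

Every unit gets V=7 under the intervention. Q values become -9, -3, -3, -3, -9; E[Q|do(V=7)] = -5.4.
E[Q|V=7] averages over only the 2 units with V=7 (T = -2, 0): Q = -9, -9, mean -9.
Difference = -5.4 − (-9) = 3.6.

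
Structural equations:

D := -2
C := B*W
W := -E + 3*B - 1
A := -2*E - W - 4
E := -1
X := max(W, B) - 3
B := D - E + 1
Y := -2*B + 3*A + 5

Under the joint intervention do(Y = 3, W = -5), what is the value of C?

0

The joint intervention fixes Y = 3, W = -5, removing each variable's own equation.
B = D - E + 1  [with D=-2, E=-1]  = 0
C = B*W  [with B=0, W=-5]  = 0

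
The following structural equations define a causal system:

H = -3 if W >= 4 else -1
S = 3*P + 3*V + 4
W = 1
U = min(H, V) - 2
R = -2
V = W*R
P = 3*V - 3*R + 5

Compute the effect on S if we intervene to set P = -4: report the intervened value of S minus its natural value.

-27

Under do(P=-4), the mechanism P = 3*V - 3*R + 5 is discarded; P is fixed at -4.
V = W*R  [with W=1, R=-2]  = -2
S = 3*P + 3*V + 4  [with P=-4, V=-2]  = -14
Without intervention: V = W*R  [with W=1, R=-2]  = -2; P = 3*V - 3*R + 5  [with V=-2, R=-2]  = 5; S = 3*P + 3*V + 4  [with P=5, V=-2]  = 13.
Change = -14 − 13 = -27.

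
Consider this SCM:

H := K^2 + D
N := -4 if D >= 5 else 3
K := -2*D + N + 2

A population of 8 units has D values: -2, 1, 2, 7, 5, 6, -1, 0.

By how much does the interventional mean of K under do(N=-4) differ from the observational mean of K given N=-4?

Under do(N=-4), N's equation is replaced by N=-4 for every unit. Per-unit K: 2, -4, -6, -16, -12, -14, 0, -2. Mean = -6.5.
Conditioning on N=-4 selects the 3 unit(s) with D ∈ {7, 5, 6}. Their K values: -16, -12, -14. Mean = -14.
Difference = -6.5 − (-14) = 7.5.

7.5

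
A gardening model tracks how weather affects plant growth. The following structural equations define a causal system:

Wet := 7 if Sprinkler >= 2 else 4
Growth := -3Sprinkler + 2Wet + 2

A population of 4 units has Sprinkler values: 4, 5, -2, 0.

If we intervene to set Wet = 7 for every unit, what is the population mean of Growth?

10.75

Under do(Wet=7), Wet's equation is replaced by Wet=7 for every unit. Per-unit Growth: 4, 1, 22, 16. Mean = 10.75.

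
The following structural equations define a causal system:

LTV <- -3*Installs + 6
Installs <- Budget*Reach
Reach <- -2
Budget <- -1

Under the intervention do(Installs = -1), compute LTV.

The intervention breaks the incoming arrows to Installs: Installs <- Budget*Reach no longer applies, and Installs = -1.
LTV = -3*Installs + 6  [with Installs=-1]  = 9

9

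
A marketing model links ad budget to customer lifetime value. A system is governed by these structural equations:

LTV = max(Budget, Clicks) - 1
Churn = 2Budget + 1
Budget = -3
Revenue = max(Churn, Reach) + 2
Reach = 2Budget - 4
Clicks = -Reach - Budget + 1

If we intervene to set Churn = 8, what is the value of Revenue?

10

Intervening sets Churn = 8 and removes its equation (Churn = 2Budget + 1).
Reach = 2Budget - 4  [with Budget=-3]  = -10
Revenue = max(Churn, Reach) + 2  [with Churn=8, Reach=-10]  = 10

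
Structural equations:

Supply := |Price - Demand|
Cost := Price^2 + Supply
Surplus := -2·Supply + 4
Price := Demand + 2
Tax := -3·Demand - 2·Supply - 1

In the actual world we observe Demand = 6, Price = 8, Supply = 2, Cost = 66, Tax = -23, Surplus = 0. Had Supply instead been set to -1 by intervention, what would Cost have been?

The intervention breaks the incoming arrows to Supply: Supply := |Price - Demand| no longer applies, and Supply = -1.
Price = Demand + 2  [with Demand=6]  = 8
Cost = Price^2 + Supply  [with Price=8, Supply=-1]  = 63

63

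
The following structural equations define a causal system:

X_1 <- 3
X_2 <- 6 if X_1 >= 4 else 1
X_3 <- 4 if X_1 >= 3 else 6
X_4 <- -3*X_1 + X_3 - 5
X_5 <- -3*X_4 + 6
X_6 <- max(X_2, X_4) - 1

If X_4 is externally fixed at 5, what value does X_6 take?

4

Under do(X_4=5), the mechanism X_4 <- -3*X_1 + X_3 - 5 is discarded; X_4 is fixed at 5.
X_2 = 6 if X_1 >= 4 else 1  [with X_1=3]  = 1
X_6 = max(X_2, X_4) - 1  [with X_2=1, X_4=5]  = 4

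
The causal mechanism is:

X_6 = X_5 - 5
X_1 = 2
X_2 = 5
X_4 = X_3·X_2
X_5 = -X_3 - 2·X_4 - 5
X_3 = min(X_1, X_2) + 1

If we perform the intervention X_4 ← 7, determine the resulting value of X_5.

Intervening sets X_4 = 7 and removes its equation (X_4 = X_3·X_2).
X_3 = min(X_1, X_2) + 1  [with X_1=2, X_2=5]  = 3
X_5 = -X_3 - 2·X_4 - 5  [with X_3=3, X_4=7]  = -22

-22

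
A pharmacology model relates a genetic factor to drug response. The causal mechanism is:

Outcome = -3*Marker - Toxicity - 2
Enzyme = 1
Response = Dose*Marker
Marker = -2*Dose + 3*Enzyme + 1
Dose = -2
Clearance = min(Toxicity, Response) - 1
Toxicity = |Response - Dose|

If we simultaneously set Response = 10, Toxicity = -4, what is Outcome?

-22

Under do(Response = 10, Toxicity = -4), each intervened variable's structural equation is replaced by its fixed value.
Marker = -2*Dose + 3*Enzyme + 1  [with Dose=-2, Enzyme=1]  = 8
Outcome = -3*Marker - Toxicity - 2  [with Marker=8, Toxicity=-4]  = -22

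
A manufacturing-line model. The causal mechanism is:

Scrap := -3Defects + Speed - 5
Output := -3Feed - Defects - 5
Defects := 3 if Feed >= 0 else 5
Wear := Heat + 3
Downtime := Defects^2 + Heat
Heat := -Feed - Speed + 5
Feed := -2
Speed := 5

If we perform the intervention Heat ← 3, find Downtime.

28

The intervention breaks the incoming arrows to Heat: Heat := -Feed - Speed + 5 no longer applies, and Heat = 3.
Defects = 3 if Feed >= 0 else 5  [with Feed=-2]  = 5
Downtime = Defects^2 + Heat  [with Defects=5, Heat=3]  = 28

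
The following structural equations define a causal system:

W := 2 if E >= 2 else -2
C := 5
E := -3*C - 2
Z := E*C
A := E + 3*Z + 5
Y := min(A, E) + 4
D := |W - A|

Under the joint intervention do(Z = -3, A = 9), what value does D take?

11

Under do(Z = -3, A = 9), each intervened variable's structural equation is replaced by its fixed value.
E = -3*C - 2  [with C=5]  = -17
W = 2 if E >= 2 else -2  [with E=-17]  = -2
D = |W - A|  [with W=-2, A=9]  = 11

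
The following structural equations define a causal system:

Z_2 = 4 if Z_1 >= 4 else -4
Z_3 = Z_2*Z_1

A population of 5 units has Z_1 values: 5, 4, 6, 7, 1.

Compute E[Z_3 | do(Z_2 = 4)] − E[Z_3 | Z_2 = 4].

-3.6

Under do(Z_2=4), Z_2's equation is replaced by Z_2=4 for every unit. Per-unit Z_3: 20, 16, 24, 28, 4. Mean = 18.4.
Conditioning on Z_2=4 selects the 4 unit(s) with Z_1 ∈ {5, 4, 6, 7}. Their Z_3 values: 20, 16, 24, 28. Mean = 22.
Difference = 18.4 − 22 = -3.6.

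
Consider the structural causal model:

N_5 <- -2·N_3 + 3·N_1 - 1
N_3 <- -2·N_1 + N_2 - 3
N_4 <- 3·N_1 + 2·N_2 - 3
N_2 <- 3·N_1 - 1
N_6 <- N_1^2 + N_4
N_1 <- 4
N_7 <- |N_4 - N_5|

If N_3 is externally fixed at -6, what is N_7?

8

The intervention breaks the incoming arrows to N_3: N_3 <- -2·N_1 + N_2 - 3 no longer applies, and N_3 = -6.
N_2 = 3·N_1 - 1  [with N_1=4]  = 11
N_4 = 3·N_1 + 2·N_2 - 3  [with N_1=4, N_2=11]  = 31
N_5 = -2·N_3 + 3·N_1 - 1  [with N_3=-6, N_1=4]  = 23
N_7 = |N_4 - N_5|  [with N_4=31, N_5=23]  = 8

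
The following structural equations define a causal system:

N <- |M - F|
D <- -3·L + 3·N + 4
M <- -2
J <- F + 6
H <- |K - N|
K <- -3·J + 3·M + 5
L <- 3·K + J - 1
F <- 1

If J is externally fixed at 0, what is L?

-4

The intervention breaks the incoming arrows to J: J <- F + 6 no longer applies, and J = 0.
K = -3·J + 3·M + 5  [with J=0, M=-2]  = -1
L = 3·K + J - 1  [with K=-1, J=0]  = -4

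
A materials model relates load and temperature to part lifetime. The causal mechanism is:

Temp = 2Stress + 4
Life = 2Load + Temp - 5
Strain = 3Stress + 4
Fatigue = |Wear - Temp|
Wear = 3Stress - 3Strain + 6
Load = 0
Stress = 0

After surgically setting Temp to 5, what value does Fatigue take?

Under do(Temp=5), the mechanism Temp = 2Stress + 4 is discarded; Temp is fixed at 5.
Strain = 3Stress + 4  [with Stress=0]  = 4
Wear = 3Stress - 3Strain + 6  [with Stress=0, Strain=4]  = -6
Fatigue = |Wear - Temp|  [with Wear=-6, Temp=5]  = 11

11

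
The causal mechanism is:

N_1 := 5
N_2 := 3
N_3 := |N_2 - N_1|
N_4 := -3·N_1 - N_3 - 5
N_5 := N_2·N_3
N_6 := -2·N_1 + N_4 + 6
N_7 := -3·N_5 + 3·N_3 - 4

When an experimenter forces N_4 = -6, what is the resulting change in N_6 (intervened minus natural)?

16

Under do(N_4=-6), the mechanism N_4 := -3·N_1 - N_3 - 5 is discarded; N_4 is fixed at -6.
N_6 = -2·N_1 + N_4 + 6  [with N_1=5, N_4=-6]  = -10
Without intervention: N_3 = |N_2 - N_1|  [with N_2=3, N_1=5]  = 2; N_4 = -3·N_1 - N_3 - 5  [with N_1=5, N_3=2]  = -22; N_6 = -2·N_1 + N_4 + 6  [with N_1=5, N_4=-22]  = -26.
Change = -10 − (-26) = 16.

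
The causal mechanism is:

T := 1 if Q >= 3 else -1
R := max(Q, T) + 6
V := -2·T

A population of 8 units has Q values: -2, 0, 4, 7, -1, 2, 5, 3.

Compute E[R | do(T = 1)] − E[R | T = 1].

Under do(T=1), T's equation is replaced by T=1 for every unit. Per-unit R: 7, 7, 10, 13, 7, 8, 11, 9. Mean = 9.
Conditioning on T=1 selects the 4 unit(s) with Q ∈ {4, 7, 5, 3}. Their R values: 10, 13, 11, 9. Mean = 10.75.
Difference = 9 − 10.75 = -1.75.

-1.75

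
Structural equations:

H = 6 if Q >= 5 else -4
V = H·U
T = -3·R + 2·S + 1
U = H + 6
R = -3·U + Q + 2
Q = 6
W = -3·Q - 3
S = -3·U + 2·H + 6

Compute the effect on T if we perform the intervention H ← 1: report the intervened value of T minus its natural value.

Under do(H=1), the mechanism H = 6 if Q >= 5 else -4 is discarded; H is fixed at 1.
U = H + 6  [with H=1]  = 7
S = -3·U + 2·H + 6  [with U=7, H=1]  = -13
R = -3·U + Q + 2  [with U=7, Q=6]  = -13
T = -3·R + 2·S + 1  [with R=-13, S=-13]  = 14
Without intervention: H = 6 if Q >= 5 else -4  [with Q=6]  = 6; U = H + 6  [with H=6]  = 12; S = -3·U + 2·H + 6  [with U=12, H=6]  = -18; R = -3·U + Q + 2  [with U=12, Q=6]  = -28; T = -3·R + 2·S + 1  [with R=-28, S=-18]  = 49.
Change = 14 − 49 = -35.

-35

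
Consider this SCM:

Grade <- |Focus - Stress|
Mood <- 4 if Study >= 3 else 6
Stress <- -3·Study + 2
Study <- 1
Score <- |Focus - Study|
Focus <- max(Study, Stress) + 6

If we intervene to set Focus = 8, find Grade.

The intervention breaks the incoming arrows to Focus: Focus <- max(Study, Stress) + 6 no longer applies, and Focus = 8.
Stress = -3·Study + 2  [with Study=1]  = -1
Grade = |Focus - Stress|  [with Focus=8, Stress=-1]  = 9

9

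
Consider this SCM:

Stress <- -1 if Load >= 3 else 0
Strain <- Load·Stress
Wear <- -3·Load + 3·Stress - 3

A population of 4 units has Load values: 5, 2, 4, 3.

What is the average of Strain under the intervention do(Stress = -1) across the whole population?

-3.5

Every unit gets Stress=-1 under the intervention. Strain values become -5, -2, -4, -3; E[Strain|do(Stress=-1)] = -3.5.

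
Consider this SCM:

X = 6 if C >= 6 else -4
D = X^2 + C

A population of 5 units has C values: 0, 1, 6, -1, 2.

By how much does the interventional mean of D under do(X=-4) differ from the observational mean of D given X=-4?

1.1

Every unit gets X=-4 under the intervention. D values become 16, 17, 22, 15, 18; E[D|do(X=-4)] = 17.6.
E[D|X=-4] averages over only the 4 units with X=-4 (C = 0, 1, -1, 2): D = 16, 17, 15, 18, mean 16.5.
Difference = 17.6 − 16.5 = 1.1.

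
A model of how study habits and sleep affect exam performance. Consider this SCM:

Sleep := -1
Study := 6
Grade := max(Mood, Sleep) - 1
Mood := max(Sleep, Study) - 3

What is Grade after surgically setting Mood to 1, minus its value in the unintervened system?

-2

The intervention breaks the incoming arrows to Mood: Mood := max(Sleep, Study) - 3 no longer applies, and Mood = 1.
Grade = max(Mood, Sleep) - 1  [with Mood=1, Sleep=-1]  = 0
Without intervention: Mood = max(Sleep, Study) - 3  [with Sleep=-1, Study=6]  = 3; Grade = max(Mood, Sleep) - 1  [with Mood=3, Sleep=-1]  = 2.
Change = 0 − 2 = -2.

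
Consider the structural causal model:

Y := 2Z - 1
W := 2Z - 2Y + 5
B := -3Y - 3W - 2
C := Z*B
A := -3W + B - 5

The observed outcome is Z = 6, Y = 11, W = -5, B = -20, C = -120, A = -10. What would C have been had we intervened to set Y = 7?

do(Y=7) replaces the equation Y := 2Z - 1 with the constant Y = 7.
W = 2Z - 2Y + 5  [with Z=6, Y=7]  = 3
B = -3Y - 3W - 2  [with Y=7, W=3]  = -32
C = Z*B  [with Z=6, B=-32]  = -192

-192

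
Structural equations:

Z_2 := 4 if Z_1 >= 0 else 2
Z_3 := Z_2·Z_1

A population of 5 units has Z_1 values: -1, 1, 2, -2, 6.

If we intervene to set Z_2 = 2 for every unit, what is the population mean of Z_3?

2.4

do(Z_2=2) breaks Z_2's dependence on Z_1. With Z_2=2 fixed, Z_3 across the units is -2, 2, 4, -4, 12, mean 2.4.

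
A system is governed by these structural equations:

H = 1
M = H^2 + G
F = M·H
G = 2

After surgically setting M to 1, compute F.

The intervention breaks the incoming arrows to M: M = H^2 + G no longer applies, and M = 1.
F = M·H  [with M=1, H=1]  = 1

1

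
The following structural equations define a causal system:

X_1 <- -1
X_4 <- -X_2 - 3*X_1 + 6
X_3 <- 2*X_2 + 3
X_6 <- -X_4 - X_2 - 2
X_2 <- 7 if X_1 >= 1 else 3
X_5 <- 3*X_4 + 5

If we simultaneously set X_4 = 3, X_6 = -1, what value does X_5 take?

14

Setting X_4 = 3, X_6 = -1 by intervention discards those variables' equations.
X_5 = 3*X_4 + 5  [with X_4=3]  = 14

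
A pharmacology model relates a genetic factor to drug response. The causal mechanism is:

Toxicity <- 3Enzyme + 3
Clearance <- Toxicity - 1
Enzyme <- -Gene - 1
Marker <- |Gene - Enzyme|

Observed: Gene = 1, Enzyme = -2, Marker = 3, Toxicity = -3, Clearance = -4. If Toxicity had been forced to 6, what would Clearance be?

Intervening sets Toxicity = 6 and removes its equation (Toxicity <- 3Enzyme + 3).
Clearance = Toxicity - 1  [with Toxicity=6]  = 5

5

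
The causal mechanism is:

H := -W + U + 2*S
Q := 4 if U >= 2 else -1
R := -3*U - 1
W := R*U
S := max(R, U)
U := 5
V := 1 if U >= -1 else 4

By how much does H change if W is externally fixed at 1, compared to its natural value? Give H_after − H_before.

-81

do(W=1) replaces the equation W := R*U with the constant W = 1.
R = -3*U - 1  [with U=5]  = -16
S = max(R, U)  [with R=-16, U=5]  = 5
H = -W + U + 2*S  [with W=1, U=5, S=5]  = 14
Without intervention: R = -3*U - 1  [with U=5]  = -16; W = R*U  [with R=-16, U=5]  = -80; S = max(R, U)  [with R=-16, U=5]  = 5; H = -W + U + 2*S  [with W=-80, U=5, S=5]  = 95.
Change = 14 − 95 = -81.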